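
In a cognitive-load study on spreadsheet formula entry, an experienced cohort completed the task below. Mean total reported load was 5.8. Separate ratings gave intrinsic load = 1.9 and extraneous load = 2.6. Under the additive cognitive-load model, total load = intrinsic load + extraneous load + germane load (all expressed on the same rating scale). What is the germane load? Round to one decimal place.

1.3

germane load = total − intrinsic − extraneous
             = 5.8 − 1.9 − 2.6 = 1.3.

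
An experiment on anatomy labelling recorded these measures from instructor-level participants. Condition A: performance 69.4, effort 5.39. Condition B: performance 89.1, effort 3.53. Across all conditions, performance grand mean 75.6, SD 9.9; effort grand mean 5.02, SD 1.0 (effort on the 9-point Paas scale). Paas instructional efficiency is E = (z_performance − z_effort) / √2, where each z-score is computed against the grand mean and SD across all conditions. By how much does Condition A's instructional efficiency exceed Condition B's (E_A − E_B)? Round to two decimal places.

Condition A: z_P = (69.4 − 75.6)/9.9 = -0.6263; z_E = (5.39 − 5.02)/1.0 = 0.3700; E_A = (-0.6263 − 0.3700)/√2 = -0.7045.
Condition B: z_P = (89.1 − 75.6)/9.9 = 1.3636; z_E = (3.53 − 5.02)/1.0 = -1.4900; E_B = (1.3636 − (-1.4900))/√2 = 2.0178.
E_A − E_B = -0.7045 − 2.0178 = -2.7223 ≈ -2.72.

-2.72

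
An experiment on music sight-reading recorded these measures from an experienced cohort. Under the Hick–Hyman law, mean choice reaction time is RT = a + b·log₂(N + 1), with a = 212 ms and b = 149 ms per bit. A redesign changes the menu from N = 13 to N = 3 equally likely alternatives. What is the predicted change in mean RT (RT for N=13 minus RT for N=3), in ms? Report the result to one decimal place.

269.3

RT(13) = 212 + 149·log₂(14) = 212 + 149·3.8074 = 779.3026 ms.
RT(3) = 212 + 149·log₂(4) = 212 + 149·2.0000 = 510.0000 ms.
Difference = 779.3026 − 510.0000 = 269.3026 ≈ 269.3 ms.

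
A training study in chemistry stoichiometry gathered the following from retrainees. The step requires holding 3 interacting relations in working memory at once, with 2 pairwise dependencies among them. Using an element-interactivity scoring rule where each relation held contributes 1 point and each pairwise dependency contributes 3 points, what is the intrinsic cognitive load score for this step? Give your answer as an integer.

Element contribution: 3 × 1 = 3.
Interaction contribution: 2 × 3 = 6.
Intrinsic load = 3 + 6 = 9.

9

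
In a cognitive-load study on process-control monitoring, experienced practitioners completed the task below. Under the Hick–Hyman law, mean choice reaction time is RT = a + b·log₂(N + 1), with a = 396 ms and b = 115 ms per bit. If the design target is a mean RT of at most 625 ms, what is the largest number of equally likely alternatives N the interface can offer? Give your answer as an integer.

Set 396 + 115·log₂(N + 1) ≤ 625.
log₂(N + 1) ≤ (625 − 396) / 115 = 1.9913.
N + 1 ≤ 2^1.9913 = 3.9760.
N ≤ 2.9760, so the largest integer N is 2.

2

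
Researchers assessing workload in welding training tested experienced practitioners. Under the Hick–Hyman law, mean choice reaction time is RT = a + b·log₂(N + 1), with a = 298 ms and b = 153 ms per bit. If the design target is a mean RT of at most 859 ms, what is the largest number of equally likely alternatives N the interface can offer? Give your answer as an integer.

Set 298 + 153·log₂(N + 1) ≤ 859.
log₂(N + 1) ≤ (859 − 298) / 153 = 3.6667.
N + 1 ≤ 2^3.6667 = 12.6995.
N ≤ 11.6995, so the largest integer N is 11.

11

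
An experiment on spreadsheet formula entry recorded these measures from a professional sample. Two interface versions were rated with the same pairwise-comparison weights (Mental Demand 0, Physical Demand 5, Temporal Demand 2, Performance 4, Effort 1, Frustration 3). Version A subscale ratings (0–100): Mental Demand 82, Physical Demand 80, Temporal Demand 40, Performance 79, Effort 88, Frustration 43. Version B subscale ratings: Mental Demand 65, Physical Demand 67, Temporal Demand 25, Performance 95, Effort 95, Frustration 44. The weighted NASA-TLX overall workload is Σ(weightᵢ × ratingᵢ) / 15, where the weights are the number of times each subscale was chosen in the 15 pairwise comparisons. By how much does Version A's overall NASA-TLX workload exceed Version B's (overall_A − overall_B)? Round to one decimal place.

Version A weighted sum = 0·82 + 5·80 + 2·40 + 4·79 + 1·88 + 3·43 = 0 + 400 + 80 + 316 + 88 + 129 = 1013; overall_A = 1013/15 = 67.5333.
Version B weighted sum = 0·65 + 5·67 + 2·25 + 4·95 + 1·95 + 3·44 = 0 + 335 + 50 + 380 + 95 + 132 = 992; overall_B = 992/15 = 66.1333.
Difference = 67.5333 − 66.1333 = 1.4000 ≈ 1.4.

1.4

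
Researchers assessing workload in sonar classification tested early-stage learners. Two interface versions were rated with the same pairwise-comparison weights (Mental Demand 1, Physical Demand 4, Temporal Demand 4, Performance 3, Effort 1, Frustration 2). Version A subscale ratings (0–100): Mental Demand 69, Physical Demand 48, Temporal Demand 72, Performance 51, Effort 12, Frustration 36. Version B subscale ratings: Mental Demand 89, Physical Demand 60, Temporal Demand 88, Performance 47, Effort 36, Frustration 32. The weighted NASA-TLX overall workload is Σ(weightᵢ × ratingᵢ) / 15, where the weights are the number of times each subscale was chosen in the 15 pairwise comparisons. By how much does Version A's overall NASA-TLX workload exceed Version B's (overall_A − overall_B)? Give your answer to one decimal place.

-9.1

Version A weighted sum = 1·69 + 4·48 + 4·72 + 3·51 + 1·12 + 2·36 = 69 + 192 + 288 + 153 + 12 + 72 = 786; overall_A = 786/15 = 52.4000.
Version B weighted sum = 1·89 + 4·60 + 4·88 + 3·47 + 1·36 + 2·32 = 89 + 240 + 352 + 141 + 36 + 64 = 922; overall_B = 922/15 = 61.4667.
Difference = 52.4000 − 61.4667 = -9.0667 ≈ -9.1.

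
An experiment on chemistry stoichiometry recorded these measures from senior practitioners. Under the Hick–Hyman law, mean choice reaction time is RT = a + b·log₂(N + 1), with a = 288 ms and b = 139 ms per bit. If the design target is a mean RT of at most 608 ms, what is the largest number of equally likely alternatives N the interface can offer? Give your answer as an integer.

Set 288 + 139·log₂(N + 1) ≤ 608.
log₂(N + 1) ≤ (608 − 288) / 139 = 2.3022.
N + 1 ≤ 2^2.3022 = 4.9321.
N ≤ 3.9321, so the largest integer N is 3.

3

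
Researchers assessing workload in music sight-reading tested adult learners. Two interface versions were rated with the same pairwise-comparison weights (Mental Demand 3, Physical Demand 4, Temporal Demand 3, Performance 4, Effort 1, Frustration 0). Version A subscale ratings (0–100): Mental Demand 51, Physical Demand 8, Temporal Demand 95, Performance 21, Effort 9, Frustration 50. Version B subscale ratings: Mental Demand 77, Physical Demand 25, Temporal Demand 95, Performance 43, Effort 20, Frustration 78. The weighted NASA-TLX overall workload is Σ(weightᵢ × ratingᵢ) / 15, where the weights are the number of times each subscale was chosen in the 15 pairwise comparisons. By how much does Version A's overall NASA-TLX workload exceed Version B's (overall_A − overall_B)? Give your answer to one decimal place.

Version A weighted sum = 3·51 + 4·8 + 3·95 + 4·21 + 1·9 + 0·50 = 153 + 32 + 285 + 84 + 9 + 0 = 563; overall_A = 563/15 = 37.5333.
Version B weighted sum = 3·77 + 4·25 + 3·95 + 4·43 + 1·20 + 0·78 = 231 + 100 + 285 + 172 + 20 + 0 = 808; overall_B = 808/15 = 53.8667.
Difference = 37.5333 − 53.8667 = -16.3334 ≈ -16.3.

-16.3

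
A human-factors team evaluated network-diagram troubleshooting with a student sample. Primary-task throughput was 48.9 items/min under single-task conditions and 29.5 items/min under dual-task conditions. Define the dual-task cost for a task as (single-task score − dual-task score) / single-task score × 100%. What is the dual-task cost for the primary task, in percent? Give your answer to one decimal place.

39.7

Cost = (48.9 − 29.5) / 48.9 × 100%
     = 19.4000 / 48.9 × 100% = 39.6728%.
≈ 39.7%.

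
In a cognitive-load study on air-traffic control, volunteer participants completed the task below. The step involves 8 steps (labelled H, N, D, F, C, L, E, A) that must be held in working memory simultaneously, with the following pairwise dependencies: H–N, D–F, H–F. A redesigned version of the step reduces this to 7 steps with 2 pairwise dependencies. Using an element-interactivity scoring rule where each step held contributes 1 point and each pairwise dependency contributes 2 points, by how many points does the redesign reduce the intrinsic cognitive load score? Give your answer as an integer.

3

Original: 8 × 1 + 3 × 2 = 8 + 6 = 14.
Redesigned: 7 × 1 + 2 × 2 = 7 + 4 = 11.
Reduction = 14 − 11 = 3.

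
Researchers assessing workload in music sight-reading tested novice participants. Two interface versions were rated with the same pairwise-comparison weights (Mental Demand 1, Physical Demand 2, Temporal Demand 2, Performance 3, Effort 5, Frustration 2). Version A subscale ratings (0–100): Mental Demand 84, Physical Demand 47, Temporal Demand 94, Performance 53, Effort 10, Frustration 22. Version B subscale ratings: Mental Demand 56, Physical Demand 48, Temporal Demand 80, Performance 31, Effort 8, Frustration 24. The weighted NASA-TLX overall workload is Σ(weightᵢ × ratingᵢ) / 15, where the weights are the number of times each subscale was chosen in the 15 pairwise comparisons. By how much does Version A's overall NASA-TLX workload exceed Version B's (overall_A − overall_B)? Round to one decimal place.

Version A weighted sum = 1·84 + 2·47 + 2·94 + 3·53 + 5·10 + 2·22 = 84 + 94 + 188 + 159 + 50 + 44 = 619; overall_A = 619/15 = 41.2667.
Version B weighted sum = 1·56 + 2·48 + 2·80 + 3·31 + 5·8 + 2·24 = 56 + 96 + 160 + 93 + 40 + 48 = 493; overall_B = 493/15 = 32.8667.
Difference = 41.2667 − 32.8667 = 8.4000 ≈ 8.4.

8.4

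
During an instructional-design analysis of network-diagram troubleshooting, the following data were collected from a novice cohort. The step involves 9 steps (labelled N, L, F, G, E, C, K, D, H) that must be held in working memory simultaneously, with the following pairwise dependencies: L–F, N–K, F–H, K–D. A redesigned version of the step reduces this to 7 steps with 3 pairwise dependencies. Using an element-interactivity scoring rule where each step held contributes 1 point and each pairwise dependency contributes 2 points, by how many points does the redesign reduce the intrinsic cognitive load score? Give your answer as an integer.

Original: 9 × 1 + 4 × 2 = 9 + 8 = 17.
Redesigned: 7 × 1 + 3 × 2 = 7 + 6 = 13.
Reduction = 17 − 13 = 4.

4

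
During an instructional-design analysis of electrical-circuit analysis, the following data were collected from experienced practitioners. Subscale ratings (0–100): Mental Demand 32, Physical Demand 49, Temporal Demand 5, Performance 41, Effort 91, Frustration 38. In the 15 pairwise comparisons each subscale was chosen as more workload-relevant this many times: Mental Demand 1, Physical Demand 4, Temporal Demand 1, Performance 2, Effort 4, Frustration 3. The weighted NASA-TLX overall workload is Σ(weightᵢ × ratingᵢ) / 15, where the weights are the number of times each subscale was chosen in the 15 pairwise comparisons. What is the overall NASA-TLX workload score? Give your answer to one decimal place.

52.9

The tallies are the weights (they sum to 15).
Weighted sum = 1·32 + 4·49 + 1·5 + 2·41 + 4·91 + 3·38
            = 32 + 196 + 5 + 82 + 364 + 114 = 793.
Overall workload = 793 / 15 = 52.8667 ≈ 52.9.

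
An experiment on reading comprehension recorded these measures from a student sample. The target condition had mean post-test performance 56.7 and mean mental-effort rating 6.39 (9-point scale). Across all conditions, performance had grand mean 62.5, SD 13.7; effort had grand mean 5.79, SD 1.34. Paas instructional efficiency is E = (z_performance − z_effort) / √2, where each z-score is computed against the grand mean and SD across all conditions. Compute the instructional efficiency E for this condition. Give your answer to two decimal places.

-0.62

z_performance = (56.7 − 62.5) / 13.7 = -5.8000 / 13.7 = -0.4234.
z_effort = (6.39 − 5.79) / 1.34 = 0.6000 / 1.34 = 0.4478.
z_P − z_E = -0.4234 − 0.4478 = -0.8712.
E = -0.8712 / √2 = -0.8712 / 1.41421 = -0.6160 ≈ -0.62.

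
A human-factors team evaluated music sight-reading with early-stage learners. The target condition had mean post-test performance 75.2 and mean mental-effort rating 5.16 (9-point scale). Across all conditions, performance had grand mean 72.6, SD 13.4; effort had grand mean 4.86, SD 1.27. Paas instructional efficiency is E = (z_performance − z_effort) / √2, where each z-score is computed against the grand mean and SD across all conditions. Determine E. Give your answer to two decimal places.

-0.03

z_performance = (75.2 − 72.6) / 13.4 = 2.6000 / 13.4 = 0.1940.
z_effort = (5.16 − 4.86) / 1.27 = 0.3000 / 1.27 = 0.2362.
z_P − z_E = 0.1940 − 0.2362 = -0.0422.
E = -0.0422 / √2 = -0.0422 / 1.41421 = -0.0298 ≈ -0.03.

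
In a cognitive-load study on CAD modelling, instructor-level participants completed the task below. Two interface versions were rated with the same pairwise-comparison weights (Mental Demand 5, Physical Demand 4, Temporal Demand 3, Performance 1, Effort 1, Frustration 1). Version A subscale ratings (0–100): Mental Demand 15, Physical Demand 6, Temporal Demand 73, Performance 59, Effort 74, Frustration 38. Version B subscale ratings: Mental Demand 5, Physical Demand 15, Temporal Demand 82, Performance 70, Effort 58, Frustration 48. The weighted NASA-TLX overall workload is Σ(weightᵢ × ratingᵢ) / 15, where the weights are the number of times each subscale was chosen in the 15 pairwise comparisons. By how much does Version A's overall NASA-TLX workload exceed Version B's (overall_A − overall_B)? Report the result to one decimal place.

-1.2

Version A weighted sum = 5·15 + 4·6 + 3·73 + 1·59 + 1·74 + 1·38 = 75 + 24 + 219 + 59 + 74 + 38 = 489; overall_A = 489/15 = 32.6000.
Version B weighted sum = 5·5 + 4·15 + 3·82 + 1·70 + 1·58 + 1·48 = 25 + 60 + 246 + 70 + 58 + 48 = 507; overall_B = 507/15 = 33.8000.
Difference = 32.6000 − 33.8000 = -1.2000 ≈ -1.2.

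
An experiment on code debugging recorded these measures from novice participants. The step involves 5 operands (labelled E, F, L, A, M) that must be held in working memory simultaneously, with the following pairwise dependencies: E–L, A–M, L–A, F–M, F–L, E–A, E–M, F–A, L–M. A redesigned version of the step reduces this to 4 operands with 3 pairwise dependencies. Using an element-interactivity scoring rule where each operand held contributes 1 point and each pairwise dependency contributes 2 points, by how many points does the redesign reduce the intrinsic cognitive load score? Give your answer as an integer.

Original: 5 × 1 + 9 × 2 = 5 + 18 = 23.
Redesigned: 4 × 1 + 3 × 2 = 4 + 6 = 10.
Reduction = 23 − 10 = 13.

13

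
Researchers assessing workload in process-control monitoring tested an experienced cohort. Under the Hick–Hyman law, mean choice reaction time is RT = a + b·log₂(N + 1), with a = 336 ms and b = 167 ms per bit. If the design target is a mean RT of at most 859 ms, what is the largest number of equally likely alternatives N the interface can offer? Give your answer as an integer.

Set 336 + 167·log₂(N + 1) ≤ 859.
log₂(N + 1) ≤ (859 − 336) / 167 = 3.1317.
N + 1 ≤ 2^3.1317 = 8.7647.
N ≤ 7.7647, so the largest integer N is 7.

7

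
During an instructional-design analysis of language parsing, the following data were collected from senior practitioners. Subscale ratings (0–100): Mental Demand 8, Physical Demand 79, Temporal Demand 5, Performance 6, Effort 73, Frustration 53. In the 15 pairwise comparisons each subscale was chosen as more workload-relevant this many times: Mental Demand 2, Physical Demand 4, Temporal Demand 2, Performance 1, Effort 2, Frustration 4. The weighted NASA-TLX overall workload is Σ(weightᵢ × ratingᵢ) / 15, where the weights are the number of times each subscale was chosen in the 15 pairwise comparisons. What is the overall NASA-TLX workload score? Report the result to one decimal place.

The tallies are the weights (they sum to 15).
Weighted sum = 2·8 + 4·79 + 2·5 + 1·6 + 2·73 + 4·53
            = 16 + 316 + 10 + 6 + 146 + 212 = 706.
Overall workload = 706 / 15 = 47.0667 ≈ 47.1.

47.1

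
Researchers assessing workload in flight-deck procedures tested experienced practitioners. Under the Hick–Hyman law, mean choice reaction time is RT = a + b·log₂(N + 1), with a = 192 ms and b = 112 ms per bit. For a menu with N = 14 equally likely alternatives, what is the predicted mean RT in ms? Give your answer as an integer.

log₂(14 + 1) = log₂(15) = 3.9069.
RT = 192 + 112 × 3.9069 = 192 + 437.5728 = 629.5728 ms.
≈ 630 ms.

630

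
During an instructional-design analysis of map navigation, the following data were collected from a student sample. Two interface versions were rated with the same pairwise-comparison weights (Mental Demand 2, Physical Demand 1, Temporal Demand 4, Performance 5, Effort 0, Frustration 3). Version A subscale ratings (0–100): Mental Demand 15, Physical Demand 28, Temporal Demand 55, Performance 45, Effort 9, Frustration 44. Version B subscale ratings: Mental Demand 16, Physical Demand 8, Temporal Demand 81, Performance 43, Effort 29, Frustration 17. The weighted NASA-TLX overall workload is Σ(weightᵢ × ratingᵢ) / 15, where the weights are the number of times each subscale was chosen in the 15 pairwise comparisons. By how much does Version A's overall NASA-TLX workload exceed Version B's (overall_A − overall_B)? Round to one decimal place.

0.3

Version A weighted sum = 2·15 + 1·28 + 4·55 + 5·45 + 0·9 + 3·44 = 30 + 28 + 220 + 225 + 0 + 132 = 635; overall_A = 635/15 = 42.3333.
Version B weighted sum = 2·16 + 1·8 + 4·81 + 5·43 + 0·29 + 3·17 = 32 + 8 + 324 + 215 + 0 + 51 = 630; overall_B = 630/15 = 42.0000.
Difference = 42.3333 − 42.0000 = 0.3333 ≈ 0.3.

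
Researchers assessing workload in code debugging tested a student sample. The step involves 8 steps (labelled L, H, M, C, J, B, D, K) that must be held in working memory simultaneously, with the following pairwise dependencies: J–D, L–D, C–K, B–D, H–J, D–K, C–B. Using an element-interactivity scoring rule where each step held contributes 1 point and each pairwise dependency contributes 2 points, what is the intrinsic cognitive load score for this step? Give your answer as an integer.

22

Count of steps held simultaneously: 8.
Count of pairwise dependencies listed: 7.
Element contribution: 8 × 1 = 8.
Interaction contribution: 7 × 2 = 14.
Intrinsic load = 8 + 14 = 22.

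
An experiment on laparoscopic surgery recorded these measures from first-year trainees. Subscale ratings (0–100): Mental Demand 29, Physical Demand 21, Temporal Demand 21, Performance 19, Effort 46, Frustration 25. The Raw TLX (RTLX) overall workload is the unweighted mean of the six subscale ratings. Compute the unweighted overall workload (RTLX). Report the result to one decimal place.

26.8

Sum of ratings = 29 + 21 + 21 + 19 + 46 + 25 = 161.
RTLX = 161 / 6 = 26.8333 ≈ 26.8.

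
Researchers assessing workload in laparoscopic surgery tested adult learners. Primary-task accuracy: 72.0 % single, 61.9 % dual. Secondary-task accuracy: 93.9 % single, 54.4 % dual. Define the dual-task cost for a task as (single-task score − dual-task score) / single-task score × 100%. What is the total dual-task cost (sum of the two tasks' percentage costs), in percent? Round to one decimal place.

56.1

Primary cost = (72.0 − 61.9) / 72.0 × 100% = 14.0278%.
Secondary cost = (93.9 − 54.4) / 93.9 × 100% = 42.0660%.
Total = 14.0278% + 42.0660% = 56.0938% ≈ 56.1%.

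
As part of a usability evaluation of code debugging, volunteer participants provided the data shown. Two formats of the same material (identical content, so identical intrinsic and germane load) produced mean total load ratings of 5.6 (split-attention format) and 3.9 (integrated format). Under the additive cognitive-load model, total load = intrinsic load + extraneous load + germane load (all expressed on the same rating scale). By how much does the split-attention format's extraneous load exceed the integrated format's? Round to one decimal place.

Intrinsic and germane load are equal across formats, so the difference in total load equals the difference in extraneous load.
Extraneous-load difference = 5.6 − 3.9 = 1.7.

1.7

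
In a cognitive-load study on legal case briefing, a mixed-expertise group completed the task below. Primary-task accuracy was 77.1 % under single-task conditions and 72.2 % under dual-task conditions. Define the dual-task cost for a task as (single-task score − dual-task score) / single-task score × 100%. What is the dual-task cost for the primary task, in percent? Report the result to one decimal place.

6.4

Cost = (77.1 − 72.2) / 77.1 × 100%
     = 4.9000 / 77.1 × 100% = 6.3554%.
≈ 6.4%.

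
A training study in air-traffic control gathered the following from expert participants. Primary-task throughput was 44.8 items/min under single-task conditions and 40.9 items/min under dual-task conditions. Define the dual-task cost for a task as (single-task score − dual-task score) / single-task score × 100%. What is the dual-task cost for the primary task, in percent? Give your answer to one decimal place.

8.7

Cost = (44.8 − 40.9) / 44.8 × 100%
     = 3.9000 / 44.8 × 100% = 8.7054%.
≈ 8.7%.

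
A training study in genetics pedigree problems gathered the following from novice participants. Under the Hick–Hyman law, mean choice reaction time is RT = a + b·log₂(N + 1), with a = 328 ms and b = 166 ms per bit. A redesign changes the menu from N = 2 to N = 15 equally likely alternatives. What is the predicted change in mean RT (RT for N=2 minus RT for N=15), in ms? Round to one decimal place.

RT(2) = 328 + 166·log₂(3) = 328 + 166·1.5850 = 591.1100 ms.
RT(15) = 328 + 166·log₂(16) = 328 + 166·4.0000 = 992.0000 ms.
Difference = 591.1100 − 992.0000 = -400.8900 ≈ -400.9 ms.

-400.9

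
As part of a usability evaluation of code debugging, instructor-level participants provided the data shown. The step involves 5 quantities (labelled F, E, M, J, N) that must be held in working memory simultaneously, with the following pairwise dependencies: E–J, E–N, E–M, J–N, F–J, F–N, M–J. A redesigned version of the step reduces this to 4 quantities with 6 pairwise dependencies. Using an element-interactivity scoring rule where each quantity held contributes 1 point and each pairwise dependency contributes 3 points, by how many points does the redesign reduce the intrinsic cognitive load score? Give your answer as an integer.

Original: 5 × 1 + 7 × 3 = 5 + 21 = 26.
Redesigned: 4 × 1 + 6 × 3 = 4 + 18 = 22.
Reduction = 26 − 22 = 4.

4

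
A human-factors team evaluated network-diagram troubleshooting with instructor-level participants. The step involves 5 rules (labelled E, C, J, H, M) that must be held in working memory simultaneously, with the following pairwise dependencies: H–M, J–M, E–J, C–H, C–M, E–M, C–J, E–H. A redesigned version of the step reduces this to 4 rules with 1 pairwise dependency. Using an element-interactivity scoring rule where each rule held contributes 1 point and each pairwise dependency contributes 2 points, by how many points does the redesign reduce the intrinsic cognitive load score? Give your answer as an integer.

15

Original: 5 × 1 + 8 × 2 = 5 + 16 = 21.
Redesigned: 4 × 1 + 1 × 2 = 4 + 2 = 6.
Reduction = 21 − 6 = 15.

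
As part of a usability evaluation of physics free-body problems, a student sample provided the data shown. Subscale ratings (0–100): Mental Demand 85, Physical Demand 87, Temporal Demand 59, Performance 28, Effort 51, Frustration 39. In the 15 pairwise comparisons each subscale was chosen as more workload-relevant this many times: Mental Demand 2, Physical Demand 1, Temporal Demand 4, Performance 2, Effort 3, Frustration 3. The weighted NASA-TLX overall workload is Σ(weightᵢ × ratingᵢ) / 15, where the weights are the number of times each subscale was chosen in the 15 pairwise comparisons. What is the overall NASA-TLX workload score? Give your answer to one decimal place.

The tallies are the weights (they sum to 15).
Weighted sum = 2·85 + 1·87 + 4·59 + 2·28 + 3·51 + 3·39
            = 170 + 87 + 236 + 56 + 153 + 117 = 819.
Overall workload = 819 / 15 = 54.6000 ≈ 54.6.

54.6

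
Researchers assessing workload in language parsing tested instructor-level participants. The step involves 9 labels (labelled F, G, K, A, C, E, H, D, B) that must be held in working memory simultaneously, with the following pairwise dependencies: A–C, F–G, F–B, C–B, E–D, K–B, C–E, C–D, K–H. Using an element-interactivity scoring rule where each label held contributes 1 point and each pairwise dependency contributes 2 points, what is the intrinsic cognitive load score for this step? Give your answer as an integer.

Count of labels held simultaneously: 9.
Count of pairwise dependencies listed: 9.
Element contribution: 9 × 1 = 9.
Interaction contribution: 9 × 2 = 18.
Intrinsic load = 9 + 18 = 27.

27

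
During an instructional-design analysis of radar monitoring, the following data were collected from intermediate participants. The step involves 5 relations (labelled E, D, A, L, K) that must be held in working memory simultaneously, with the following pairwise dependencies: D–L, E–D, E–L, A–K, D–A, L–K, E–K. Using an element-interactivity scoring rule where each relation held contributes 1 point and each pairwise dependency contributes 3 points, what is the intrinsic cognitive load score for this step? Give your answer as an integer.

26

Count of relations held simultaneously: 5.
Count of pairwise dependencies listed: 7.
Element contribution: 5 × 1 = 5.
Interaction contribution: 7 × 3 = 21.
Intrinsic load = 5 + 21 = 26.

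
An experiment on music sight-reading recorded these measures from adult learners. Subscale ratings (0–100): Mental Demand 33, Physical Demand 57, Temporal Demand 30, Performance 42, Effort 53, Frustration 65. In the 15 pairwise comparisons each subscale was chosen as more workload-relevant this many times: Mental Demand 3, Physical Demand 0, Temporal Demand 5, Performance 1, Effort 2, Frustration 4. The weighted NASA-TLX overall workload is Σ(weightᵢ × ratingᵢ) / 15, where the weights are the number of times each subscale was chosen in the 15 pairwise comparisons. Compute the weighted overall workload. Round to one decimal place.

The tallies are the weights (they sum to 15).
Weighted sum = 3·33 + 0·57 + 5·30 + 1·42 + 2·53 + 4·65
            = 99 + 0 + 150 + 42 + 106 + 260 = 657.
Overall workload = 657 / 15 = 43.8000 ≈ 43.8.

43.8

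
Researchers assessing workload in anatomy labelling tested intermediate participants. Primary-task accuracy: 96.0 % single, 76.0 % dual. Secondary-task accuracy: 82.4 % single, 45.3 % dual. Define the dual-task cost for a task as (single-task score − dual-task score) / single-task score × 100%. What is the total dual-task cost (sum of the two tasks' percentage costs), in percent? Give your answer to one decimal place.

65.9

Primary cost = (96.0 − 76.0) / 96.0 × 100% = 20.8333%.
Secondary cost = (82.4 − 45.3) / 82.4 × 100% = 45.0243%.
Total = 20.8333% + 45.0243% = 65.8576% ≈ 65.9%.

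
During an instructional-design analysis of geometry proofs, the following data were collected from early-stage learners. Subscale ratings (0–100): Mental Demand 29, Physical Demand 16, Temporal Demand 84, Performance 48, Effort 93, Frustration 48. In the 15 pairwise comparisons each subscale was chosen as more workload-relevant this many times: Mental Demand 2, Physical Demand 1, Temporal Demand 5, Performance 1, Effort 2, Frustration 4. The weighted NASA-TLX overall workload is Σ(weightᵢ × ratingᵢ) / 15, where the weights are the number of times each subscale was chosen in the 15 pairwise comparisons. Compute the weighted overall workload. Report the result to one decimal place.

61.3

The tallies are the weights (they sum to 15).
Weighted sum = 2·29 + 1·16 + 5·84 + 1·48 + 2·93 + 4·48
            = 58 + 16 + 420 + 48 + 186 + 192 = 920.
Overall workload = 920 / 15 = 61.3333 ≈ 61.3.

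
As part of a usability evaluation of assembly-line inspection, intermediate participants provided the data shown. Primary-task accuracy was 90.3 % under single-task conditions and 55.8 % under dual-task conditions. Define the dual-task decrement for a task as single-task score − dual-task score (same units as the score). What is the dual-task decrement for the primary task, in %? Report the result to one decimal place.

34.5

Decrement = 90.3 − 55.8 = 34.5000 % ≈ 34.5 %.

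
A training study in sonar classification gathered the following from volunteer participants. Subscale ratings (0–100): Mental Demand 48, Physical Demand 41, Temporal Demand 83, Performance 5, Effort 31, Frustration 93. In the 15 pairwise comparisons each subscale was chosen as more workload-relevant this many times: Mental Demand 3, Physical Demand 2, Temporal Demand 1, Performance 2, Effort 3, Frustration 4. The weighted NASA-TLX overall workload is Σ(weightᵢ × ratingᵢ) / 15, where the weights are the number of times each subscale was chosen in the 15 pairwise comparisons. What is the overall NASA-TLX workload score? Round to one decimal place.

52.3

The tallies are the weights (they sum to 15).
Weighted sum = 3·48 + 2·41 + 1·83 + 2·5 + 3·31 + 4·93
            = 144 + 82 + 83 + 10 + 93 + 372 = 784.
Overall workload = 784 / 15 = 52.2667 ≈ 52.3.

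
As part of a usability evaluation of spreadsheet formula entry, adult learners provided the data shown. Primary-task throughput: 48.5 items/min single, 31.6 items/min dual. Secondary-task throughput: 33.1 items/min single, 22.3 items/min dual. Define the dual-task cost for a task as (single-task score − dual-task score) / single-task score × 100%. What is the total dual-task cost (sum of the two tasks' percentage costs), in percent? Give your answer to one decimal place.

Primary cost = (48.5 − 31.6) / 48.5 × 100% = 34.8454%.
Secondary cost = (33.1 − 22.3) / 33.1 × 100% = 32.6284%.
Total = 34.8454% + 32.6284% = 67.4738% ≈ 67.5%.

67.5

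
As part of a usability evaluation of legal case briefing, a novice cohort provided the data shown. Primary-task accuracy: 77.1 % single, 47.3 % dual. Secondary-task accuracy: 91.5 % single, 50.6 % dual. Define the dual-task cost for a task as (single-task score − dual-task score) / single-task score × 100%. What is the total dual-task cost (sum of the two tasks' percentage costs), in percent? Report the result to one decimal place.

Primary cost = (77.1 − 47.3) / 77.1 × 100% = 38.6511%.
Secondary cost = (91.5 − 50.6) / 91.5 × 100% = 44.6995%.
Total = 38.6511% + 44.6995% = 83.3506% ≈ 83.4%.

83.4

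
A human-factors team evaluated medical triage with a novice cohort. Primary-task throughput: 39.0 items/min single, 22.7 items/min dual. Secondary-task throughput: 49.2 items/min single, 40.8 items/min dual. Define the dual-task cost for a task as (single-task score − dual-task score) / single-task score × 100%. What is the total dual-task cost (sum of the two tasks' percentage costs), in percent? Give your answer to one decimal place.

58.9

Primary cost = (39.0 − 22.7) / 39.0 × 100% = 41.7949%.
Secondary cost = (49.2 − 40.8) / 49.2 × 100% = 17.0732%.
Total = 41.7949% + 17.0732% = 58.8681% ≈ 58.9%.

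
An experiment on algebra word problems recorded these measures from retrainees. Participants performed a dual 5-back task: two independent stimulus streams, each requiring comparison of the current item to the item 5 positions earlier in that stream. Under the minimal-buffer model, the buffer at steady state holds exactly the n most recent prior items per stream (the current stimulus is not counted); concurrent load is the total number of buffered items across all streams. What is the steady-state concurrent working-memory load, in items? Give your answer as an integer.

10

Each stream's buffer holds its 5 most recent prior items.
Two independent streams: 2 × 5 = 10 buffered items at steady state.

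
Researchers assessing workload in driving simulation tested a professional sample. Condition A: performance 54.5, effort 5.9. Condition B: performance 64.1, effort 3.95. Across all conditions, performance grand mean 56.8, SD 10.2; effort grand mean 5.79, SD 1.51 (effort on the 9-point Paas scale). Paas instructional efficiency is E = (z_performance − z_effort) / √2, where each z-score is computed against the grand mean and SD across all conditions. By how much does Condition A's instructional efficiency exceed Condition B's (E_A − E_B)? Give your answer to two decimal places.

-1.58

Condition A: z_P = (54.5 − 56.8)/10.2 = -0.2255; z_E = (5.9 − 5.79)/1.51 = 0.0728; E_A = (-0.2255 − 0.0728)/√2 = -0.2109.
Condition B: z_P = (64.1 − 56.8)/10.2 = 0.7157; z_E = (3.95 − 5.79)/1.51 = -1.2185; E_B = (0.7157 − (-1.2185))/√2 = 1.3677.
E_A − E_B = -0.2109 − 1.3677 = -1.5786 ≈ -1.58.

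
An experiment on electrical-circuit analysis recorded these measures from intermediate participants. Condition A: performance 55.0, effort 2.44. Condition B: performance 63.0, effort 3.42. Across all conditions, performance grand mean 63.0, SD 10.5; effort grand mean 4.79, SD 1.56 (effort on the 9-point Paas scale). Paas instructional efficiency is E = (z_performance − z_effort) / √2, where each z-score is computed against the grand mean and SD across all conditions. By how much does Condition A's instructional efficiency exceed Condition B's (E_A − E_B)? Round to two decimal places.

-0.09

Condition A: z_P = (55.0 − 63.0)/10.5 = -0.7619; z_E = (2.44 − 4.79)/1.56 = -1.5064; E_A = (-0.7619 − (-1.5064))/√2 = 0.5264.
Condition B: z_P = (63.0 − 63.0)/10.5 = 0.0000; z_E = (3.42 − 4.79)/1.56 = -0.8782; E_B = (0.0000 − (-0.8782))/√2 = 0.6210.
E_A − E_B = 0.5264 − 0.6210 = -0.0946 ≈ -0.09.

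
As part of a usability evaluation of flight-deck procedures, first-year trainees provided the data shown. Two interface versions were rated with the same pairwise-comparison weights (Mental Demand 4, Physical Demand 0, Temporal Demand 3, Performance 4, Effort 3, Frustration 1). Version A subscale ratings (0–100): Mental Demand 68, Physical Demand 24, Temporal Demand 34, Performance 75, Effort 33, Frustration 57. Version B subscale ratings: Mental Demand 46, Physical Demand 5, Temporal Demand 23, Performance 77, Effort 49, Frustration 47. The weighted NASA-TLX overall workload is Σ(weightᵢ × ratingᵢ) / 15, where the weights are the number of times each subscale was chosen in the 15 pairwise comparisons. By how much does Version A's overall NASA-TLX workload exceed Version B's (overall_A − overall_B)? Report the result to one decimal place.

Version A weighted sum = 4·68 + 0·24 + 3·34 + 4·75 + 3·33 + 1·57 = 272 + 0 + 102 + 300 + 99 + 57 = 830; overall_A = 830/15 = 55.3333.
Version B weighted sum = 4·46 + 0·5 + 3·23 + 4·77 + 3·49 + 1·47 = 184 + 0 + 69 + 308 + 147 + 47 = 755; overall_B = 755/15 = 50.3333.
Difference = 55.3333 − 50.3333 = 5.0000 ≈ 5.0.

5.0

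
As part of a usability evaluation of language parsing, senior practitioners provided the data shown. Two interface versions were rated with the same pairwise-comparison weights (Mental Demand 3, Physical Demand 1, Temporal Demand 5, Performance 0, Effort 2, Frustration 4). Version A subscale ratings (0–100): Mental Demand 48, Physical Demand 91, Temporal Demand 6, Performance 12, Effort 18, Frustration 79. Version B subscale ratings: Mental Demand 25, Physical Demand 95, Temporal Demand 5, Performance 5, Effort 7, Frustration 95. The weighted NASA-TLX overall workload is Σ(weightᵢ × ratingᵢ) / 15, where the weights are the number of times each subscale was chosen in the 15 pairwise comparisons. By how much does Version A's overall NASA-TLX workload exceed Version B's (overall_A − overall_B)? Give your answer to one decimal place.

Version A weighted sum = 3·48 + 1·91 + 5·6 + 0·12 + 2·18 + 4·79 = 144 + 91 + 30 + 0 + 36 + 316 = 617; overall_A = 617/15 = 41.1333.
Version B weighted sum = 3·25 + 1·95 + 5·5 + 0·5 + 2·7 + 4·95 = 75 + 95 + 25 + 0 + 14 + 380 = 589; overall_B = 589/15 = 39.2667.
Difference = 41.1333 − 39.2667 = 1.8666 ≈ 1.9.

1.9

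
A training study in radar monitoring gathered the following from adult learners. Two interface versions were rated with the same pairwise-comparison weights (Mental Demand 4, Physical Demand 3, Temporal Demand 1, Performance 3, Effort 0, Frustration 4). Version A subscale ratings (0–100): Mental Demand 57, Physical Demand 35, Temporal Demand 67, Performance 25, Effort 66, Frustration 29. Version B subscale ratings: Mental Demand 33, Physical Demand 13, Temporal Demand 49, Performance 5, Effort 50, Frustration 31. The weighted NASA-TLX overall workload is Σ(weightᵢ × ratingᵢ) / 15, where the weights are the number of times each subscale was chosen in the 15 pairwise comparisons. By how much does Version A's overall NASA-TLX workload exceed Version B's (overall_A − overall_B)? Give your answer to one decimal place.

Version A weighted sum = 4·57 + 3·35 + 1·67 + 3·25 + 0·66 + 4·29 = 228 + 105 + 67 + 75 + 0 + 116 = 591; overall_A = 591/15 = 39.4000.
Version B weighted sum = 4·33 + 3·13 + 1·49 + 3·5 + 0·50 + 4·31 = 132 + 39 + 49 + 15 + 0 + 124 = 359; overall_B = 359/15 = 23.9333.
Difference = 39.4000 − 23.9333 = 15.4667 ≈ 15.5.

15.5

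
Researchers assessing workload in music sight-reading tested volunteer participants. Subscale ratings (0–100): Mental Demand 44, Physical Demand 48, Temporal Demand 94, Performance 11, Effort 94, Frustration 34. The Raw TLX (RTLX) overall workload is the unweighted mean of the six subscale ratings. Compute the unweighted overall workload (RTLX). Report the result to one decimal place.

54.2

Sum of ratings = 44 + 48 + 94 + 11 + 94 + 34 = 325.
RTLX = 325 / 6 = 54.1667 ≈ 54.2.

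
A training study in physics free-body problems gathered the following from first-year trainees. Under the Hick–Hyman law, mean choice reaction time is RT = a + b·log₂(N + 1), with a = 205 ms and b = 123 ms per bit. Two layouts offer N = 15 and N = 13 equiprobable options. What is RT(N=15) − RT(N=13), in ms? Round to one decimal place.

23.7

RT(15) = 205 + 123·log₂(16) = 205 + 123·4.0000 = 697.0000 ms.
RT(13) = 205 + 123·log₂(14) = 205 + 123·3.8074 = 673.3102 ms.
Difference = 697.0000 − 673.3102 = 23.6898 ≈ 23.7 ms.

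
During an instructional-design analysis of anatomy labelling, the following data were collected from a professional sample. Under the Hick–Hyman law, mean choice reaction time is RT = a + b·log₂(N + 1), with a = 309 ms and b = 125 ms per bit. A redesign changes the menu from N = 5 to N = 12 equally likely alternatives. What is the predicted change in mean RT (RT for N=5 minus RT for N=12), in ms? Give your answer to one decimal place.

RT(5) = 309 + 125·log₂(6) = 309 + 125·2.5850 = 632.1250 ms.
RT(12) = 309 + 125·log₂(13) = 309 + 125·3.7004 = 771.5500 ms.
Difference = 632.1250 − 771.5500 = -139.4250 ≈ -139.4 ms.

-139.4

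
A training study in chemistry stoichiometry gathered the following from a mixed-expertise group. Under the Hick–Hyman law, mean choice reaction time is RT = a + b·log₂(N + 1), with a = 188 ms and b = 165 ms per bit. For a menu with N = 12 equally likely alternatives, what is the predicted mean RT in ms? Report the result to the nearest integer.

799

log₂(12 + 1) = log₂(13) = 3.7004.
RT = 188 + 165 × 3.7004 = 188 + 610.5660 = 798.5660 ms.
≈ 799 ms.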